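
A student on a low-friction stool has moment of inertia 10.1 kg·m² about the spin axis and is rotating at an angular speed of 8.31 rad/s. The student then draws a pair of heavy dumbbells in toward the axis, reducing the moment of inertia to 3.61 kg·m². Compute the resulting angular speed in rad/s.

ω₂ ≈ 23.2 rad/s

No external torque acts about the spin axis, so angular momentum is conserved.
ω₂ = I₁ω₁ / I₂ = (10.10)(8.31 rad/s) / (3.610) = 23.25 rad/s.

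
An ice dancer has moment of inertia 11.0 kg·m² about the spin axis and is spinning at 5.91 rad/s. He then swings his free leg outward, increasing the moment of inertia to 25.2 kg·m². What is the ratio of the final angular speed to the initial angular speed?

ω₂/ω₁ ≈ 0.437

Angular momentum about the spin axis is conserved since the torque about it is zero.
ω₂/ω₁ = I₁/I₂ = 11.00 / 25.20 = 0.4365.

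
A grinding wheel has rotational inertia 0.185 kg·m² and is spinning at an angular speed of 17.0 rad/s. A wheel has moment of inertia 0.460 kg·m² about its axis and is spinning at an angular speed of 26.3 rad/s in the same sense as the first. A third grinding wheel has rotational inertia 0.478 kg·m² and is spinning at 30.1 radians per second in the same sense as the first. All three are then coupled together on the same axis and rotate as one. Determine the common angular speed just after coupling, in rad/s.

|ω_f| ≈ 26.4 rad/s

No external torque acts about the common axis, so total angular momentum is conserved.
Taking A's sense as positive: L = (0.1850)(17.0) + (0.4600)(26.3) + (0.4780)(30.1) = 29.63 kg·m²·rad/s.
Combined I = 0.1850 + 0.4600 + 0.4780 = 1.123 kg·m².
ω_f = L / I = 29.63 / 1.123 = 26.39 rad/s.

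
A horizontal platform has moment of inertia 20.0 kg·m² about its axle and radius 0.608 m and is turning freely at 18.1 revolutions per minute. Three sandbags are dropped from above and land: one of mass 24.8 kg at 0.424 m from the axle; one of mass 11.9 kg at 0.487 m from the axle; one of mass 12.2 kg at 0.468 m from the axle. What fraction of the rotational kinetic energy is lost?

fraction ≈ 0.332

The added mass arrives with no angular momentum about the axle, and any external torque about the axle is negligible, so the system's angular momentum is conserved.
Added inertia Σmr² = (24.8)(0.424)² + (11.9)(0.487)² + (12.2)(0.468)² = 9.953 kg·m²; I_f = 20.00 + 9.953 = 29.95 kg·m².
ω_f = I_p ω_i / I_f = (20.00)(18.1) / 29.95 = 12.09 rpm.
KE_i = ½(20.00)(1.895 rad/s)² = 35.93 J; KE_f = ½(29.95)(1.266)² = 23.99 J.
Fraction lost = 0.3323.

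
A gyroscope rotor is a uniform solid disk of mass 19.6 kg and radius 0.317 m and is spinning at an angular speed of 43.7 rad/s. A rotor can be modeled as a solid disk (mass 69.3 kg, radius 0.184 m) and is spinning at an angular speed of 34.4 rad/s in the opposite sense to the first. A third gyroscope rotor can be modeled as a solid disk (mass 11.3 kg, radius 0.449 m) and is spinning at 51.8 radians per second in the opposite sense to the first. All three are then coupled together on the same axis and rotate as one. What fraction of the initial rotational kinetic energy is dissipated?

The coupling torques are internal; angular momentum about the shared axis is conserved.
Moments of inertia: I_A = ½(19.6)(0.317)² = 0.9848 kg·m²; I_B = ½(69.3)(0.184)² = 1.173 kg·m²; I_C = ½(11.3)(0.449)² = 1.139 kg·m².
Taking A's sense as positive: L = (0.9848)(43.7) − (1.173)(34.4) − (1.139)(51.8) = -56.32 kg·m²·rad/s.
Combined I = 0.9848 + 1.173 + 1.139 = 3.297 kg·m².
ω_f = L / I = -56.32 / 3.297 = -17.08 rad/s.
KE_i = ½ΣIω² = 3163 J; KE_f = ½(3.297)(17.08)² = 481.1 J.
Fraction dissipated = (KE_i − KE_f)/KE_i = 0.8479.

fraction ≈ 0.848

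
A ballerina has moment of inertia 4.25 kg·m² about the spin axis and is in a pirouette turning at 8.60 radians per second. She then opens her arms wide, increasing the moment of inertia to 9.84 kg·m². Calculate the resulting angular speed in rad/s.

Angular momentum about the spin axis is conserved since the torque about it is zero.
ω₂ = I₁ω₁ / I₂ = (4.250)(8.60 rad/s) / (9.840) = 3.714 rad/s.

ω₂ ≈ 3.71 rad/s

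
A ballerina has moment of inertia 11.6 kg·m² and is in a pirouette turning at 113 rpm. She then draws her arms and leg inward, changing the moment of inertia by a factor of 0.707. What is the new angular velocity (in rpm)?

With no external torque about the axis, L is conserved: I₁ω₁ = I₂ω₂.
I₂ = 0.707 × 11.6 = 8.201 kg·m².
ω₂ = I₁ω₁ / I₂ = (11.60)(113 rpm) / (8.201) = 159.8 rpm.

ω₂ ≈ 160 rpm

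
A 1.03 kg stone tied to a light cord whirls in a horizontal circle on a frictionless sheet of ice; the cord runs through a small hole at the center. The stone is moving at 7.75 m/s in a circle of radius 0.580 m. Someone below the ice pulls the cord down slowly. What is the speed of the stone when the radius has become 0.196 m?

v₂ ≈ 22.9 m/s

The only horizontal force on the mass is along the cord (radial), so it exerts no torque about the hole and angular momentum m v r is conserved.
v₂ = v₁ r₁ / r₂ = (7.75)(0.580) / (0.196) = 22.93 m/s.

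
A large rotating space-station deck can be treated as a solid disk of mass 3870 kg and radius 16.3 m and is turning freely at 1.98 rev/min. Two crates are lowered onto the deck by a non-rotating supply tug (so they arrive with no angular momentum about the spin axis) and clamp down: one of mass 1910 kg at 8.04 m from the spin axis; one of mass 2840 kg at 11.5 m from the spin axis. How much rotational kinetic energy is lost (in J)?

The added mass arrives with no angular momentum about the spin axis, and any external torque about the spin axis is negligible, so the system's angular momentum is conserved.
I_p = ½(3870)(16.3)² = 5.141e+05 kg·m².
Added inertia Σmr² = (1910)(8.04)² + (2840)(11.5)² = 4.991e+05 kg·m²; I_f = 5.141e+05 + 4.991e+05 = 1.013e+06 kg·m².
ω_f = I_p ω_i / I_f = (5.141e+05)(1.98) / 1.013e+06 = 1.005 rpm.
KE_i = ½(5.141e+05)(0.2073 rad/s)² = 11050 J; KE_f = ½(1.013e+06)(0.1052)² = 5608 J.

energy lost ≈ 5440 J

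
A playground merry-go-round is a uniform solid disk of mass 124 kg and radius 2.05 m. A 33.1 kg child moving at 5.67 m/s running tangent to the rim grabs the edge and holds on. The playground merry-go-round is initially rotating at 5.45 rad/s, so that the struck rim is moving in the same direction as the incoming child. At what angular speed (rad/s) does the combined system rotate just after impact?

|ω_f| ≈ 4.52 rad/s

About the axle the impulsive forces during the collision are internal, so angular momentum about that axis is conserved.
I_p = ½(124)(2.05)² = 260.6 kg·m². Taking the sense of the child's angular momentum as positive, L_{child} = m v R = (33.1)(5.67)(2.05) = 384.7 kg·m²/s.
L_i = +I_p ω_p + m v R = +(260.6)(5.45) + 384.7 = 1805 kg·m²/s.
After sticking, I_f = I_p + m R² = 260.6 + (33.1)(2.05)² = 399.7 kg·m².
ω_f = L_i / I_f = 1805 / 399.7 = 4.516 rad/s.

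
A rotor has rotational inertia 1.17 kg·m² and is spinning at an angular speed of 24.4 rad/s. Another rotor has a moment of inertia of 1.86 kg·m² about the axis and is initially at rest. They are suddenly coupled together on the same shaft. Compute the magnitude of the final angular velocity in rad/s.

No external torque acts about the common axis, so total angular momentum is conserved.
Taking A's sense as positive: L = (1.170)(24.4) = 28.55 kg·m²·rad/s.
Combined I = 1.170 + 1.860 = 3.030 kg·m².
ω_f = L / I = 28.55 / 3.030 = 9.422 rad/s.

|ω_f| ≈ 9.42 rad/s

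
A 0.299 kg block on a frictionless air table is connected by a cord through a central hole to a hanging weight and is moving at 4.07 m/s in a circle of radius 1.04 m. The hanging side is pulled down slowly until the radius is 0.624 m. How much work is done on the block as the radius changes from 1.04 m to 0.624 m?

W ≈ 4.40 J

The only horizontal force on the mass is along the cord (radial), so it exerts no torque about the hole and angular momentum m v r is conserved.
v₂ = v₁ r₁ / r₂ = (4.07)(1.04) / (0.624) = 6.783 m/s.
W = ΔKE = ½m(v₂² − v₁²) = 4.403 J.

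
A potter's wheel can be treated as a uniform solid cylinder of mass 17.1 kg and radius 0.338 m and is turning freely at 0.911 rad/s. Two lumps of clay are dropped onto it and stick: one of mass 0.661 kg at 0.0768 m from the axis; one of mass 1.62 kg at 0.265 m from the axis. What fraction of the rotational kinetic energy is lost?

fraction ≈ 0.108

The added mass arrives with no angular momentum about the axis, and any external torque about the axis is negligible, so the system's angular momentum is conserved.
I_p = ½(17.1)(0.338)² = 0.9768 kg·m².
Added inertia Σmr² = (0.661)(0.0768)² + (1.62)(0.265)² = 0.1177 kg·m²; I_f = 0.9768 + 0.1177 = 1.094 kg·m².
ω_f = I_p ω_i / I_f = (0.9768)(0.911) / 1.094 = 0.8131 rad/s.
KE_i = ½(0.9768)(0.9110 rad/s)² = 0.4053 J; KE_f = ½(1.094)(0.8131)² = 0.3618 J.
Fraction lost = 0.1075.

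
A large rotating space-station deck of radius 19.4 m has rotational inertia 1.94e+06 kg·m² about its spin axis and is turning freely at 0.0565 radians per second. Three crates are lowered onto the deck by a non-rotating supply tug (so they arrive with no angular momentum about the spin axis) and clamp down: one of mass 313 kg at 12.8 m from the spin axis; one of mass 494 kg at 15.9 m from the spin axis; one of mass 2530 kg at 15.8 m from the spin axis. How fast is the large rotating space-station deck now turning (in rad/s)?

ω_f ≈ 0.0399 rad/s

The added mass arrives with no angular momentum about the spin axis, and any external torque about the spin axis is negligible, so the system's angular momentum is conserved.
Added inertia Σmr² = (313)(12.8)² + (494)(15.9)² + (2530)(15.8)² = 8.078e+05 kg·m²; I_f = 1.940e+06 + 8.078e+05 = 2.748e+06 kg·m².
ω_f = I_p ω_i / I_f = (1.940e+06)(0.0565) / 2.748e+06 = 0.03989 rad/s.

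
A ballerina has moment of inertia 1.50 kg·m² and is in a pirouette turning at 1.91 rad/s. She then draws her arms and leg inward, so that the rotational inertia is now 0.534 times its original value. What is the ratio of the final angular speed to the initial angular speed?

With no external torque about the axis, L is conserved: I₁ω₁ = I₂ω₂.
I₂ = 0.534 × 1.50 = 0.8010 kg·m².
ω₂/ω₁ = I₁/I₂ = 1.500 / 0.8010 = 1.873.

ω₂/ω₁ ≈ 1.87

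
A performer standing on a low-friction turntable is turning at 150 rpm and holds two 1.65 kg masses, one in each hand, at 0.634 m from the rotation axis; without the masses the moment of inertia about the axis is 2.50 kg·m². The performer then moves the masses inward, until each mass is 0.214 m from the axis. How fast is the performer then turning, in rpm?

ω₂ ≈ 216 rpm

No external torque acts about the spin axis, so angular momentum is conserved.
I₁ = 2.50 + 2(1.65)(0.634)² = 3.826 kg·m²; I₂ = 2.50 + 2(1.65)(0.214)² = 2.651 kg·m².
ω₂ = I₁ω₁ / I₂ = (3.826)(150 rpm) / (2.651) = 216.5 rpm.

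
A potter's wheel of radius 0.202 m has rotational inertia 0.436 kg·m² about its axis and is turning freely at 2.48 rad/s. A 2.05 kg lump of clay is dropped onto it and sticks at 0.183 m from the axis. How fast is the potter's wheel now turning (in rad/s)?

ω_f ≈ 2.14 rad/s

No external torque acts about the axis; L_before = L_after.
Added inertia Σmr² = (2.05)(0.183)² = 0.06865 kg·m²; I_f = 0.4360 + 0.06865 = 0.5047 kg·m².
ω_f = I_p ω_i / I_f = (0.4360)(2.48) / 0.5047 = 2.143 rad/s.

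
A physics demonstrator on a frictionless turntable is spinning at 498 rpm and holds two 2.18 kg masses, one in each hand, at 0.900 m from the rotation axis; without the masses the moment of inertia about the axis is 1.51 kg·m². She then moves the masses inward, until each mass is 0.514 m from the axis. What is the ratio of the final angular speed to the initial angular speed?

ω₂/ω₁ ≈ 1.89

With no external torque about the axis, L is conserved: I₁ω₁ = I₂ω₂.
I₁ = 1.51 + 2(2.18)(0.900)² = 5.042 kg·m²; I₂ = 1.51 + 2(2.18)(0.514)² = 2.662 kg·m².
ω₂/ω₁ = I₁/I₂ = 5.042 / 2.662 = 1.894.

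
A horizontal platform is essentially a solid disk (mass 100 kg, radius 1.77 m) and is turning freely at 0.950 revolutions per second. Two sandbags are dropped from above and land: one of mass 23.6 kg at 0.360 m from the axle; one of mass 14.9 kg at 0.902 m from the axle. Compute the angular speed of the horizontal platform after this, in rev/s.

ω_f ≈ 0.866 rev/s

No external torque acts about the axle; L_before = L_after.
I_p = ½(100)(1.77)² = 156.6 kg·m².
Added inertia Σmr² = (23.6)(0.360)² + (14.9)(0.902)² = 15.18 kg·m²; I_f = 156.6 + 15.18 = 171.8 kg·m².
ω_f = I_p ω_i / I_f = (156.6)(0.950) / 171.8 = 0.8661 rev/s.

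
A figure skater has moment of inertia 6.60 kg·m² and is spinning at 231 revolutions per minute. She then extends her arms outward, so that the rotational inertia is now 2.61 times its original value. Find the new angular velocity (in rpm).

ω₂ ≈ 88.5 rpm

With no external torque about the axis, L is conserved: I₁ω₁ = I₂ω₂.
I₂ = 2.61 × 6.60 = 17.23 kg·m².
ω₂ = I₁ω₁ / I₂ = (6.600)(231 rpm) / (17.23) = 88.51 rpm.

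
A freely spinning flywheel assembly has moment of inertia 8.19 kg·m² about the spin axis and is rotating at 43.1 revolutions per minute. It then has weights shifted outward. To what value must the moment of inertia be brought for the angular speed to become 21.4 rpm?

I₂ ≈ 16.5 kg·m²

No external torque acts about the spin axis, so angular momentum is conserved.
I₂ = I₁ω₁ / ω₂ = (8.19)(43.1) / (21.4) = 16.49 kg·m².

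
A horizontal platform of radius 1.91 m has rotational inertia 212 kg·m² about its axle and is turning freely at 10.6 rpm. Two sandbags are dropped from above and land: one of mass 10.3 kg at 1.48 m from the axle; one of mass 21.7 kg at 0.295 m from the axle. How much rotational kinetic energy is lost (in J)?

energy lost ≈ 13.5 J

The added mass arrives with no angular momentum about the axle, and any external torque about the axle is negligible, so the system's angular momentum is conserved.
Added inertia Σmr² = (10.3)(1.48)² + (21.7)(0.295)² = 24.45 kg·m²; I_f = 212.0 + 24.45 = 236.4 kg·m².
ω_f = I_p ω_i / I_f = (212.0)(10.6) / 236.4 = 9.504 rpm.
KE_i = ½(212.0)(1.110 rad/s)² = 130.6 J; KE_f = ½(236.4)(0.9952)² = 117.1 J.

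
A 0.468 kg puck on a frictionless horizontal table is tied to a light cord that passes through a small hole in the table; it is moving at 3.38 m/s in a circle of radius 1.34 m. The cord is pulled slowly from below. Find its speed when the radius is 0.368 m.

The only horizontal force on the mass is along the cord (radial), so it exerts no torque about the hole and angular momentum m v r is conserved.
v₂ = v₁ r₁ / r₂ = (3.38)(1.34) / (0.368) = 12.31 m/s.

v₂ ≈ 12.3 m/s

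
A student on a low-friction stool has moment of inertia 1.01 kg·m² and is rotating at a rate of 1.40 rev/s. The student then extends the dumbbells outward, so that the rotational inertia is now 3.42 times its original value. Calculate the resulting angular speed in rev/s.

With no external torque about the axis, L is conserved: I₁ω₁ = I₂ω₂.
I₂ = 3.42 × 1.01 = 3.454 kg·m².
ω₂ = I₁ω₁ / I₂ = (1.010)(1.40 rev/s) / (3.454) = 0.4094 rev/s.

ω₂ ≈ 0.409 rev/s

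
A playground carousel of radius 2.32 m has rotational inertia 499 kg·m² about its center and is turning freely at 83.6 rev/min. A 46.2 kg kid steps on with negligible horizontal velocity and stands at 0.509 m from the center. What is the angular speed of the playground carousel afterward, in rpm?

ω_f ≈ 81.6 rpm

No external torque acts about the center; L_before = L_after.
Added inertia Σmr² = (46.2)(0.509)² = 11.97 kg·m²; I_f = 499.0 + 11.97 = 511.0 kg·m².
ω_f = I_p ω_i / I_f = (499.0)(83.6) / 511.0 = 81.64 rpm.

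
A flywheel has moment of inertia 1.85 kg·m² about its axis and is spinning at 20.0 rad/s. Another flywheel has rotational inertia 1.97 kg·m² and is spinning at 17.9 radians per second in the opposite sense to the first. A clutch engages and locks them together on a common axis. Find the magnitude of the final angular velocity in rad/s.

|ω_f| ≈ 0.455 rad/s

No external torque acts about the common axis, so total angular momentum is conserved.
Taking A's sense as positive: L = (1.850)(20.0) − (1.970)(17.9) = 1.737 kg·m²·rad/s.
Combined I = 1.850 + 1.970 = 3.820 kg·m².
ω_f = L / I = 1.737 / 3.820 = 0.4547 rad/s.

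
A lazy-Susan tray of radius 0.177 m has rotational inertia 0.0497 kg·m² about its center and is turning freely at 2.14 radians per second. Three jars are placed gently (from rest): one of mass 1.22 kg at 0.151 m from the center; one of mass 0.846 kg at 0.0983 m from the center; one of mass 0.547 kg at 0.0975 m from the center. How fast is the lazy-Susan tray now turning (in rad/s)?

The added mass arrives with no angular momentum about the center, and any external torque about the center is negligible, so the system's angular momentum is conserved.
Added inertia Σmr² = (1.22)(0.151)² + (0.846)(0.0983)² + (0.547)(0.0975)² = 0.04119 kg·m²; I_f = 0.04970 + 0.04119 = 0.09089 kg·m².
ω_f = I_p ω_i / I_f = (0.04970)(2.14) / 0.09089 = 1.170 rad/s.

ω_f ≈ 1.17 rad/s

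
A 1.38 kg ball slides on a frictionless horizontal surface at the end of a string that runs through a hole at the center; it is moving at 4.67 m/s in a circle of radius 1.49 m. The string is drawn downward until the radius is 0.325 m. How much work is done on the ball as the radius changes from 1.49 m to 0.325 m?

The only horizontal force on the mass is along the cord (radial), so it exerts no torque about the hole and angular momentum m v r is conserved.
v₂ = v₁ r₁ / r₂ = (4.67)(1.49) / (0.325) = 21.41 m/s.
W = ΔKE = ½m(v₂² − v₁²) = 301.2 J.

W ≈ 301 J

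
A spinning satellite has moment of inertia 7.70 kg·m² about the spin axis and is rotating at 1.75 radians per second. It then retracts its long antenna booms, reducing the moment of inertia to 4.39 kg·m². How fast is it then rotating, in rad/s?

No external torque acts about the spin axis, so angular momentum is conserved.
ω₂ = I₁ω₁ / I₂ = (7.700)(1.75 rad/s) / (4.390) = 3.069 rad/s.

ω₂ ≈ 3.07 rad/s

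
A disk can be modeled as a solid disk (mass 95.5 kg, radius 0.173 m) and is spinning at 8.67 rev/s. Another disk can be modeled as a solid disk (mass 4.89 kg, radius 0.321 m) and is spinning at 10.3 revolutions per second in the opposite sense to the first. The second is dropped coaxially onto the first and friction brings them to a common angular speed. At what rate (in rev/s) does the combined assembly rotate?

No external torque acts about the common axis, so total angular momentum is conserved.
Moments of inertia: I_A = ½(95.5)(0.173)² = 1.429 kg·m²; I_B = ½(4.89)(0.321)² = 0.2519 kg·m².
Taking A's sense as positive: L = (1.429)(8.67) − (0.2519)(10.3) = 9.795 kg·m²·rev/s.
Combined I = 1.429 + 0.2519 = 1.681 kg·m².
ω_f = L / I = 9.795 / 1.681 = 5.827 rev/s.

|ω_f| ≈ 5.83 rev/s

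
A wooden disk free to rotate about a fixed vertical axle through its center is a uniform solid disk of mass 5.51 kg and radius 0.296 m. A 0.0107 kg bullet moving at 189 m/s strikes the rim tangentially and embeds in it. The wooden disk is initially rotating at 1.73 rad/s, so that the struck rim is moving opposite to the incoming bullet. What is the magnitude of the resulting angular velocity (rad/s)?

About the axle the impulsive forces during the collision are internal, so angular momentum about that axis is conserved.
I_p = ½(5.51)(0.296)² = 0.2414 kg·m². Taking the sense of the bullet's angular momentum as positive, L_{bullet} = m v R = (0.0107)(189)(0.296) = 0.5986 kg·m²/s.
L_i = −I_p ω_p + m v R = −(0.2414)(1.73) + 0.5986 = 0.1810 kg·m²/s.
After sticking, I_f = I_p + m R² = 0.2414 + (0.0107)(0.296)² = 0.2423 kg·m².
ω_f = L_i / I_f = 0.1810 / 0.2423 = 0.7470 rad/s.

|ω_f| ≈ 0.747 rad/s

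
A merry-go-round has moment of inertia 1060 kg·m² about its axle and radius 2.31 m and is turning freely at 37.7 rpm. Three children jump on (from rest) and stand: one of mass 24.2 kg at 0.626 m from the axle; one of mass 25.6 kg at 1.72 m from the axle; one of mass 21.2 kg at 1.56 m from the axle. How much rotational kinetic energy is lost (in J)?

The added mass arrives with no angular momentum about the axle, and any external torque about the axle is negligible, so the system's angular momentum is conserved.
Added inertia Σmr² = (24.2)(0.626)² + (25.6)(1.72)² + (21.2)(1.56)² = 136.8 kg·m²; I_f = 1060 + 136.8 = 1197 kg·m².
ω_f = I_p ω_i / I_f = (1060)(37.7) / 1197 = 33.39 rpm.
KE_i = ½(1060)(3.948 rad/s)² = 8261 J; KE_f = ½(1197)(3.497)² = 7316 J.

energy lost ≈ 944 J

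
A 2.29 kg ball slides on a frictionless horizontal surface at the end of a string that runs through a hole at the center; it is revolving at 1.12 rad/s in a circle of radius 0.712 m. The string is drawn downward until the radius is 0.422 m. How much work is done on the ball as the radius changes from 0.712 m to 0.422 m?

W ≈ 1.34 J

No torque about the axis ⇒ m r₁² ω₁ = m r₂² ω₂.
ω₂ = ω₁ (r₁/r₂)² = (1.12)(0.712/0.422)² = 3.188 rad/s.
W = ΔKE = ½m(v₂² − v₁²) = 1.345 J.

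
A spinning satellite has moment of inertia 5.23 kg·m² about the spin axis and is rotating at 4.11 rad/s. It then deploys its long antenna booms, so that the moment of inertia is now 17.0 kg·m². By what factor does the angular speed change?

With no external torque about the axis, L is conserved: I₁ω₁ = I₂ω₂.
ω₂/ω₁ = I₁/I₂ = 5.230 / 17.00 = 0.3076.

ω₂/ω₁ ≈ 0.308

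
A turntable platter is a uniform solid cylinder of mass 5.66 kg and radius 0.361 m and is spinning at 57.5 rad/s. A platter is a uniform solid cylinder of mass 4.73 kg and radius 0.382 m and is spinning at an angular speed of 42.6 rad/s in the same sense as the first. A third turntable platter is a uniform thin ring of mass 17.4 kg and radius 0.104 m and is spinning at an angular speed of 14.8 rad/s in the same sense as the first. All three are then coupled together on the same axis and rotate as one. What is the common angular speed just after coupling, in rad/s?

No external torque acts about the common axis, so total angular momentum is conserved.
Moments of inertia: I_A = ½(5.66)(0.361)² = 0.3688 kg·m²; I_B = ½(4.73)(0.382)² = 0.3451 kg·m²; I_C = (17.4)(0.104)² = 0.1882 kg·m².
Taking A's sense as positive: L = (0.3688)(57.5) + (0.3451)(42.6) + (0.1882)(14.8) = 38.69 kg·m²·rad/s.
Combined I = 0.3688 + 0.3451 + 0.1882 = 0.9021 kg·m².
ω_f = L / I = 38.69 / 0.9021 = 42.89 rad/s.

|ω_f| ≈ 42.9 rad/s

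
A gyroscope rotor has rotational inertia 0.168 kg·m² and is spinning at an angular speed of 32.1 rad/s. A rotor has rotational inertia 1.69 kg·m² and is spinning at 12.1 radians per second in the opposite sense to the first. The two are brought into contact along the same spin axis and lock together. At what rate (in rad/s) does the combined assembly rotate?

|ω_f| ≈ 8.10 rad/s

No external torque acts about the common axis, so total angular momentum is conserved.
Taking A's sense as positive: L = (0.1680)(32.1) − (1.690)(12.1) = -15.06 kg·m²·rad/s.
Combined I = 0.1680 + 1.690 = 1.858 kg·m².
ω_f = L / I = -15.06 / 1.858 = -8.103 rad/s.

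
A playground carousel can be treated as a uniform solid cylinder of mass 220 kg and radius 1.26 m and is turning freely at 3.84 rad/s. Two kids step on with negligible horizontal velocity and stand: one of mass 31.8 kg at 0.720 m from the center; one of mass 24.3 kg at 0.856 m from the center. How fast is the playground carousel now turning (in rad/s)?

The added mass arrives with no angular momentum about the center, and any external torque about the center is negligible, so the system's angular momentum is conserved.
I_p = ½(220)(1.26)² = 174.6 kg·m².
Added inertia Σmr² = (31.8)(0.720)² + (24.3)(0.856)² = 34.29 kg·m²; I_f = 174.6 + 34.29 = 208.9 kg·m².
ω_f = I_p ω_i / I_f = (174.6)(3.84) / 208.9 = 3.210 rad/s.

ω_f ≈ 3.21 rad/s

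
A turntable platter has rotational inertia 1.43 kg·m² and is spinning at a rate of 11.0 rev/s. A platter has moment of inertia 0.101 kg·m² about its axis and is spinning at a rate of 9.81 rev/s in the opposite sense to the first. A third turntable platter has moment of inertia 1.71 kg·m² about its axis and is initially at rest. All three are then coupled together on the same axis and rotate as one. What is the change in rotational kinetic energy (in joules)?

The coupling torques are internal; angular momentum about the shared axis is conserved.
Taking A's sense as positive: L = (1.430)(11.0) − (0.1010)(9.81) = 14.74 kg·m²·rev/s.
Combined I = 1.430 + 0.1010 + 1.710 = 3.241 kg·m².
ω_f = L / I = 14.74 / 3.241 = 4.548 rev/s.
KE_i = ½ΣIω² = 3607 J; KE_f = ½(3.241)(28.57)² = 1323 J.

ΔKE ≈ -2280 J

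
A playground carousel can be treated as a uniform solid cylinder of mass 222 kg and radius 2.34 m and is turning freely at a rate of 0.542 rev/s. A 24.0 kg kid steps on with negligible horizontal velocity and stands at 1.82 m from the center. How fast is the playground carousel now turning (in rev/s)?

ω_f ≈ 0.479 rev/s

No external torque acts about the center; L_before = L_after.
I_p = ½(222)(2.34)² = 607.8 kg·m².
Added inertia Σmr² = (24.0)(1.82)² = 79.50 kg·m²; I_f = 607.8 + 79.50 = 687.3 kg·m².
ω_f = I_p ω_i / I_f = (607.8)(0.542) / 687.3 = 0.4793 rev/s.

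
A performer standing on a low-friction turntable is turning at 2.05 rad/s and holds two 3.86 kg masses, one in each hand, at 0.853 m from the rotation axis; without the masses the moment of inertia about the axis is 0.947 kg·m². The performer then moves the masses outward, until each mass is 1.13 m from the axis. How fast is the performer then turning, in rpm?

With no external torque about the axis, L is conserved: I₁ω₁ = I₂ω₂.
I₁ = 0.947 + 2(3.86)(0.853)² = 6.564 kg·m²; I₂ = 0.947 + 2(3.86)(1.13)² = 10.80 kg·m².
ω₂ = I₁ω₁ / I₂ = (6.564)(2.05 rad/s) / (10.80) = 1.245 rad/s = 11.89 rpm.

ω₂ ≈ 11.9 rpm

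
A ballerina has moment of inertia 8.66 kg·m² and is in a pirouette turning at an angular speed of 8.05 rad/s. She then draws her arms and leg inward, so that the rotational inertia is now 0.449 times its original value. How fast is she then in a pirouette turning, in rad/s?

ω₂ ≈ 17.9 rad/s

Angular momentum about the spin axis is conserved since the torque about it is zero.
I₂ = 0.449 × 8.66 = 3.888 kg·m².
ω₂ = I₁ω₁ / I₂ = (8.660)(8.05 rad/s) / (3.888) = 17.93 rad/s.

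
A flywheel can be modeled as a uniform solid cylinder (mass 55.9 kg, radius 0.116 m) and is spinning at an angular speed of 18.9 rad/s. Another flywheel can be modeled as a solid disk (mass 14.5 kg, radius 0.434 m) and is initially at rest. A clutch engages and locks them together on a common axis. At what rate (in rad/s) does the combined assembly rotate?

The coupling torques are internal; angular momentum about the shared axis is conserved.
Moments of inertia: I_A = ½(55.9)(0.116)² = 0.3761 kg·m²; I_B = ½(14.5)(0.434)² = 1.366 kg·m².
Taking A's sense as positive: L = (0.3761)(18.9) = 7.108 kg·m²·rad/s.
Combined I = 0.3761 + 1.366 = 1.742 kg·m².
ω_f = L / I = 7.108 / 1.742 = 4.081 rad/s.

|ω_f| ≈ 4.08 rad/s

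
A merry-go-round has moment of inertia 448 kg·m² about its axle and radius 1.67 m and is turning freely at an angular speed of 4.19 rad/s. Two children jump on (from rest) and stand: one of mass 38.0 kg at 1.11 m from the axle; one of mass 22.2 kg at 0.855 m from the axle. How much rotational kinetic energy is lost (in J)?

energy lost ≈ 485 J

The added mass arrives with no angular momentum about the axle, and any external torque about the axle is negligible, so the system's angular momentum is conserved.
Added inertia Σmr² = (38.0)(1.11)² + (22.2)(0.855)² = 63.05 kg·m²; I_f = 448.0 + 63.05 = 511.0 kg·m².
ω_f = I_p ω_i / I_f = (448.0)(4.19) / 511.0 = 3.673 rad/s.
KE_i = ½(448.0)(4.190 rad/s)² = 3933 J; KE_f = ½(511.0)(3.673)² = 3447 J.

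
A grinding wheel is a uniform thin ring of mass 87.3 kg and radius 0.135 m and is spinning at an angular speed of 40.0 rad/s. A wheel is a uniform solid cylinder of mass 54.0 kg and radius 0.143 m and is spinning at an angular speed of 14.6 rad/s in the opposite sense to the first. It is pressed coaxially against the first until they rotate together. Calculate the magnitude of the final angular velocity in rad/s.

The coupling torques are internal; angular momentum about the shared axis is conserved.
Moments of inertia: I_A = (87.3)(0.135)² = 1.591 kg·m²; I_B = ½(54.0)(0.143)² = 0.5521 kg·m².
Taking A's sense as positive: L = (1.591)(40.0) − (0.5521)(14.6) = 55.58 kg·m²·rad/s.
Combined I = 1.591 + 0.5521 = 2.143 kg·m².
ω_f = L / I = 55.58 / 2.143 = 25.93 rad/s.

|ω_f| ≈ 25.9 rad/s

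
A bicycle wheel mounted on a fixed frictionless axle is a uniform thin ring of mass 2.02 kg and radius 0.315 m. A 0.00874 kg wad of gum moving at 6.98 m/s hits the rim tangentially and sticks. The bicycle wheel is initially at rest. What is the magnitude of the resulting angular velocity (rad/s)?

The axle reaction passes through the axle and exerts no torque about it; angular momentum about the axle is conserved through the impact.
I_p = (2.02)(0.315)² = 0.2004 kg·m². Taking the sense of the wad of gum's angular momentum as positive, L_{wad} = m v R = (0.00874)(6.98)(0.315) = 0.01922 kg·m²/s.
L_i = 0 + 0.01922 = 0.01922 kg·m²/s.
After sticking, I_f = I_p + m R² = 0.2004 + (0.00874)(0.315)² = 0.2013 kg·m².
ω_f = L_i / I_f = 0.01922 / 0.2013 = 0.09546 rad/s.

|ω_f| ≈ 0.0955 rad/s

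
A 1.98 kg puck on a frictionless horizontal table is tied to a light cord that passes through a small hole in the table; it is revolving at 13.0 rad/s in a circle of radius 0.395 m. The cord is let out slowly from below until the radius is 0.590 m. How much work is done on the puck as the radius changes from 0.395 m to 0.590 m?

No torque about the axis ⇒ m r₁² ω₁ = m r₂² ω₂.
ω₂ = ω₁ (r₁/r₂)² = (13.0)(0.395/0.590)² = 5.827 rad/s.
W = ΔKE = ½m(v₂² − v₁²) = -14.40 J.

W ≈ -14.4 J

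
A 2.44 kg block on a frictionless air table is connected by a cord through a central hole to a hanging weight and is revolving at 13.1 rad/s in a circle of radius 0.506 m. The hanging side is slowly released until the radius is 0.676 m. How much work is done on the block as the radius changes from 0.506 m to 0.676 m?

W ≈ -23.6 J

No torque about the axis ⇒ m r₁² ω₁ = m r₂² ω₂.
ω₂ = ω₁ (r₁/r₂)² = (13.1)(0.506/0.676)² = 7.340 rad/s.
W = ΔKE = ½m(v₂² − v₁²) = -23.57 J.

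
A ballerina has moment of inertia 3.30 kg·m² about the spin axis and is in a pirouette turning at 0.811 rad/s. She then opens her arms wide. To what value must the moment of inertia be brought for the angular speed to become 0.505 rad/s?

Angular momentum about the spin axis is conserved since the torque about it is zero.
I₂ = I₁ω₁ / ω₂ = (3.30)(0.811) / (0.505) = 5.300 kg·m².

I₂ ≈ 5.30 kg·m²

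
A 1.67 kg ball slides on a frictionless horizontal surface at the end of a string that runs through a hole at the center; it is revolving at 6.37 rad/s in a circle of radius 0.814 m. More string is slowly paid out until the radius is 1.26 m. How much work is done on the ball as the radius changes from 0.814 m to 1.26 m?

W ≈ -13.1 J

No torque about the axis ⇒ m r₁² ω₁ = m r₂² ω₂.
ω₂ = ω₁ (r₁/r₂)² = (6.37)(0.814/1.26)² = 2.659 rad/s.
W = ΔKE = ½m(v₂² − v₁²) = -13.08 J.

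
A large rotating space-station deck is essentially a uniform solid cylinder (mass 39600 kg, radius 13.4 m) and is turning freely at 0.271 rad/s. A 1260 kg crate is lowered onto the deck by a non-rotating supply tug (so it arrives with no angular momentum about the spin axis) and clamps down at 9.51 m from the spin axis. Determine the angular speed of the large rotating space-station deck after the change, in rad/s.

ω_f ≈ 0.263 rad/s

The added mass arrives with no angular momentum about the spin axis, and any external torque about the spin axis is negligible, so the system's angular momentum is conserved.
I_p = ½(39600)(13.4)² = 3.555e+06 kg·m².
Added inertia Σmr² = (1260)(9.51)² = 1.140e+05 kg·m²; I_f = 3.555e+06 + 1.140e+05 = 3.669e+06 kg·m².
ω_f = I_p ω_i / I_f = (3.555e+06)(0.271) / 3.669e+06 = 0.2626 rad/s.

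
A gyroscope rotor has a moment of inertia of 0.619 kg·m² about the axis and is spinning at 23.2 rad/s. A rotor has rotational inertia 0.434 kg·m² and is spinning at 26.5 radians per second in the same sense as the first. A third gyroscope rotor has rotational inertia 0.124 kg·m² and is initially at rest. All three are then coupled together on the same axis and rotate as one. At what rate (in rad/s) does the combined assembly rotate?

The coupling torques are internal; angular momentum about the shared axis is conserved.
Taking A's sense as positive: L = (0.6190)(23.2) + (0.4340)(26.5) = 25.86 kg·m²·rad/s.
Combined I = 0.6190 + 0.4340 + 0.1240 = 1.177 kg·m².
ω_f = L / I = 25.86 / 1.177 = 21.97 rad/s.

|ω_f| ≈ 22.0 rad/s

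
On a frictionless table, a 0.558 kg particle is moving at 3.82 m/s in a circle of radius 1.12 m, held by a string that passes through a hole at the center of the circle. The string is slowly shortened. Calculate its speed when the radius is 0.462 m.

The only horizontal force on the mass is along the cord (radial), so it exerts no torque about the hole and angular momentum m v r is conserved.
v₂ = v₁ r₁ / r₂ = (3.82)(1.12) / (0.462) = 9.261 m/s.

v₂ ≈ 9.26 m/s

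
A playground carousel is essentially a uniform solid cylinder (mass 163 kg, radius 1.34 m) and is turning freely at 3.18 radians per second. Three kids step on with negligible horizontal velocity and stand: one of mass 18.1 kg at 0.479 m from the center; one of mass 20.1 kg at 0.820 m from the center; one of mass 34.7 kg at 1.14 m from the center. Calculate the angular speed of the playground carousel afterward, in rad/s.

ω_f ≈ 2.23 rad/s

The added mass arrives with no angular momentum about the center, and any external torque about the center is negligible, so the system's angular momentum is conserved.
I_p = ½(163)(1.34)² = 146.3 kg·m².
Added inertia Σmr² = (18.1)(0.479)² + (20.1)(0.820)² + (34.7)(1.14)² = 62.76 kg·m²; I_f = 146.3 + 62.76 = 209.1 kg·m².
ω_f = I_p ω_i / I_f = (146.3)(3.18) / 209.1 = 2.226 rad/s.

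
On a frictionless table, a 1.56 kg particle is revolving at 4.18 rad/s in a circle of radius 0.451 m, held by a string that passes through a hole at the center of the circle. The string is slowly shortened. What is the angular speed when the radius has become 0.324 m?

The constraining force is radial, so m r² ω about the center is conserved.
ω₂ = ω₁ (r₁/r₂)² = (4.18)(0.451/0.324)² = 8.099 rad/s.

ω₂ ≈ 8.10 rad/s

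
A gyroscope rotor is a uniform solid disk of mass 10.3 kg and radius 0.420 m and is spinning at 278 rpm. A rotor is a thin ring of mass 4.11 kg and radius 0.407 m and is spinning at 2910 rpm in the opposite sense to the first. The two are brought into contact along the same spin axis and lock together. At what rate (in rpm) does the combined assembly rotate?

|ω_f| ≈ 1090 rpm

No external torque acts about the common axis, so total angular momentum is conserved.
Moments of inertia: I_A = ½(10.3)(0.420)² = 0.9085 kg·m²; I_B = (4.11)(0.407)² = 0.6808 kg·m².
Taking A's sense as positive: L = (0.9085)(278) − (0.6808)(2910) = -1729 kg·m²·rpm.
Combined I = 0.9085 + 0.6808 = 1.589 kg·m².
ω_f = L / I = -1729 / 1.589 = -1088 rpm.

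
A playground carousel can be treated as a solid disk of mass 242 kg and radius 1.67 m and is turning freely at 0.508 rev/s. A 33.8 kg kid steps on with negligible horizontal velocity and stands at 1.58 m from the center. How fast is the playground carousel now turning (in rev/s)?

ω_f ≈ 0.406 rev/s

No external torque acts about the center; L_before = L_after.
I_p = ½(242)(1.67)² = 337.5 kg·m².
Added inertia Σmr² = (33.8)(1.58)² = 84.38 kg·m²; I_f = 337.5 + 84.38 = 421.8 kg·m².
ω_f = I_p ω_i / I_f = (337.5)(0.508) / 421.8 = 0.4064 rev/s.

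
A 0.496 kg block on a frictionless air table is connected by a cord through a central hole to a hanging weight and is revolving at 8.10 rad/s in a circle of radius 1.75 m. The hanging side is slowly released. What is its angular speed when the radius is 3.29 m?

No torque about the axis ⇒ m r₁² ω₁ = m r₂² ω₂.
ω₂ = ω₁ (r₁/r₂)² = (8.10)(1.75/3.29)² = 2.292 rad/s.

ω₂ ≈ 2.29 rad/s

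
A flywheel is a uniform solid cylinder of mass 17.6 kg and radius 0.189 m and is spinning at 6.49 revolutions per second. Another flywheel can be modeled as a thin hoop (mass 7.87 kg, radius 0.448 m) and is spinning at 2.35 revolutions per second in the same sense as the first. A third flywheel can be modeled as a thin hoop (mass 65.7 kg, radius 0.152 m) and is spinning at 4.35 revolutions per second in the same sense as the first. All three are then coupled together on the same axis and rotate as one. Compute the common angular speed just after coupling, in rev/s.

|ω_f| ≈ 3.62 rev/s

No external torque acts about the common axis, so total angular momentum is conserved.
Moments of inertia: I_A = ½(17.6)(0.189)² = 0.3143 kg·m²; I_B = (7.87)(0.448)² = 1.580 kg·m²; I_C = (65.7)(0.152)² = 1.518 kg·m².
Taking A's sense as positive: L = (0.3143)(6.49) + (1.580)(2.35) + (1.518)(4.35) = 12.36 kg·m²·rev/s.
Combined I = 0.3143 + 1.580 + 1.518 = 3.412 kg·m².
ω_f = L / I = 12.36 / 3.412 = 3.621 rev/s.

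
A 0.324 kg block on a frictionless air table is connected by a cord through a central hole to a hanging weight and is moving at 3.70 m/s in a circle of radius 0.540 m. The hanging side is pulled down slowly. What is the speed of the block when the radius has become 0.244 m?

The only horizontal force on the mass is along the cord (radial), so it exerts no torque about the hole and angular momentum m v r is conserved.
v₂ = v₁ r₁ / r₂ = (3.70)(0.540) / (0.244) = 8.189 m/s.

v₂ ≈ 8.19 m/s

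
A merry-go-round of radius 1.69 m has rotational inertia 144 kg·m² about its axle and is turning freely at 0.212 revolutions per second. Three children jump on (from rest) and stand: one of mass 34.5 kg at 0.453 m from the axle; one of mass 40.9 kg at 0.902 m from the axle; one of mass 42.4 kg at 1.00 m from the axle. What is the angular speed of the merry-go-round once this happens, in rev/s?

ω_f ≈ 0.135 rev/s

The added mass arrives with no angular momentum about the axle, and any external torque about the axle is negligible, so the system's angular momentum is conserved.
Added inertia Σmr² = (34.5)(0.453)² + (40.9)(0.902)² + (42.4)(1.00)² = 82.76 kg·m²; I_f = 144.0 + 82.76 = 226.8 kg·m².
ω_f = I_p ω_i / I_f = (144.0)(0.212) / 226.8 = 0.1346 rev/s.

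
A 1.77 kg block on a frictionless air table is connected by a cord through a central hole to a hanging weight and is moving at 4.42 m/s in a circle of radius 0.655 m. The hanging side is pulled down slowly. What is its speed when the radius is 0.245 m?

v₂ ≈ 11.8 m/s

The only horizontal force on the mass is along the cord (radial), so it exerts no torque about the hole and angular momentum m v r is conserved.
v₂ = v₁ r₁ / r₂ = (4.42)(0.655) / (0.245) = 11.82 m/s.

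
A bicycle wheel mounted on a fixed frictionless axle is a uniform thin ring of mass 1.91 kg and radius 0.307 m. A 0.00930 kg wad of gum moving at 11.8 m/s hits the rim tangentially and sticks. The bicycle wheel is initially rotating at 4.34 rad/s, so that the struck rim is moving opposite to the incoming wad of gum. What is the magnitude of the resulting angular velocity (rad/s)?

About the axle the impulsive forces during the collision are internal, so angular momentum about that axis is conserved.
I_p = (1.91)(0.307)² = 0.1800 kg·m². Taking the sense of the wad of gum's angular momentum as positive, L_{wad} = m v R = (0.00930)(11.8)(0.307) = 0.03369 kg·m²/s.
L_i = −I_p ω_p + m v R = −(0.1800)(4.34) + 0.03369 = -0.7476 kg·m²/s.
After sticking, I_f = I_p + m R² = 0.1800 + (0.00930)(0.307)² = 0.1809 kg·m².
ω_f = L_i / I_f = -0.7476 / 0.1809 = -4.133 rad/s.

|ω_f| ≈ 4.13 rad/s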